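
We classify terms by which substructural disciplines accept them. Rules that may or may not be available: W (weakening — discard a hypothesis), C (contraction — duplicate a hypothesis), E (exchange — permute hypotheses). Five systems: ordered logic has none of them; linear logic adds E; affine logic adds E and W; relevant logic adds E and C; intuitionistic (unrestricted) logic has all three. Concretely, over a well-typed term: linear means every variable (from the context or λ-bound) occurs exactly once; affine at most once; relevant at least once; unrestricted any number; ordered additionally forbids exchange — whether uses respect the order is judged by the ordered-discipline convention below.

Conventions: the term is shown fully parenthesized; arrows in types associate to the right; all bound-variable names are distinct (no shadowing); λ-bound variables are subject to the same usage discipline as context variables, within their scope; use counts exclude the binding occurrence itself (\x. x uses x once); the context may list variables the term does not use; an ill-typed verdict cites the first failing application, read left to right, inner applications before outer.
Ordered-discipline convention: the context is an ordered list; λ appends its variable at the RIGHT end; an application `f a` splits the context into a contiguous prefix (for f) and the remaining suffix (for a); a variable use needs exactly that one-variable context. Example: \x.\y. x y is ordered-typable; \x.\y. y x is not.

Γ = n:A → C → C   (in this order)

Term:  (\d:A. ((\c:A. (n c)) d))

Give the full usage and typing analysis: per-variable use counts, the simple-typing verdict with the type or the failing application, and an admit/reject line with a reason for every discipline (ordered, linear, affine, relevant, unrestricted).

counts: n=1, d (bound)=1, c (bound)=1
left-to-right use order: n, c, d
typing: the term checks, with type A → C → C
ordered: ✓, one use each (n, d, c); ordered split holds
linear: ✓, each of n, d, c used exactly once
affine: ✓, none of n, d, c used more than once
relevant: ✓, every one of n, d, c appears
unrestricted: ✓, well-typed at A → C → C; no restrictions here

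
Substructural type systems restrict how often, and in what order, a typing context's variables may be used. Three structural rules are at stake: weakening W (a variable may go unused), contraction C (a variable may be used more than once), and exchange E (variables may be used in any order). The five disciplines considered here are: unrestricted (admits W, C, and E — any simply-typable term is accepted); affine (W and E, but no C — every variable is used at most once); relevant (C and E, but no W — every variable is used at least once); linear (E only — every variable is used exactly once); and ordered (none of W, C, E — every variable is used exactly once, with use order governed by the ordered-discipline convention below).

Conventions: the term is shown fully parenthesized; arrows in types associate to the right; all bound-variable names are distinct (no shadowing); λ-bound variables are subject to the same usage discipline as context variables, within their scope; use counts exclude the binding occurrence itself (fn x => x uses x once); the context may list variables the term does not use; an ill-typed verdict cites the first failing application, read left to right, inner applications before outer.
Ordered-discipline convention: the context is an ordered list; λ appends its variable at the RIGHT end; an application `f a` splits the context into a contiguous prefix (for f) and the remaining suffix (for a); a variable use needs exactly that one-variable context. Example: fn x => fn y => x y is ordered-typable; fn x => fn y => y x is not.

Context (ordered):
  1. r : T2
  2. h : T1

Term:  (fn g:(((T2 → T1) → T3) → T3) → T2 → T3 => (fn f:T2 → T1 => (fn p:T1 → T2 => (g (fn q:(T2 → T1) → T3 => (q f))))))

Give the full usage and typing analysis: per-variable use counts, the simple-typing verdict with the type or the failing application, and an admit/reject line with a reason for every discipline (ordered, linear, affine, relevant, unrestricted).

variable uses: r: 0×, h: 0×, g [bound]: 1×, f [bound]: 1×, p [bound]: 0×, q [bound]: 1×
left-to-right use order: g, q, f
typing: well-typed at ((((T2 → T1) → T3) → T3) → T2 → T3) → (T2 → T1) → (T1 → T2) → T2 → T3
ordered: ✗, needs weakening: r, h, p unused
linear: ✗, needs weakening: r, h, p unused
affine: ✓, r, h, g, f, p, q: no repeats, contraction unneeded
relevant: ✗, needs weakening: r, h, p unused
unrestricted: ✓, simply typable at ((((T2 → T1) → T3) → T3) → T2 → T3) → (T2 → T1) → (T1 → T2) → T2 → T3; W, C, E all held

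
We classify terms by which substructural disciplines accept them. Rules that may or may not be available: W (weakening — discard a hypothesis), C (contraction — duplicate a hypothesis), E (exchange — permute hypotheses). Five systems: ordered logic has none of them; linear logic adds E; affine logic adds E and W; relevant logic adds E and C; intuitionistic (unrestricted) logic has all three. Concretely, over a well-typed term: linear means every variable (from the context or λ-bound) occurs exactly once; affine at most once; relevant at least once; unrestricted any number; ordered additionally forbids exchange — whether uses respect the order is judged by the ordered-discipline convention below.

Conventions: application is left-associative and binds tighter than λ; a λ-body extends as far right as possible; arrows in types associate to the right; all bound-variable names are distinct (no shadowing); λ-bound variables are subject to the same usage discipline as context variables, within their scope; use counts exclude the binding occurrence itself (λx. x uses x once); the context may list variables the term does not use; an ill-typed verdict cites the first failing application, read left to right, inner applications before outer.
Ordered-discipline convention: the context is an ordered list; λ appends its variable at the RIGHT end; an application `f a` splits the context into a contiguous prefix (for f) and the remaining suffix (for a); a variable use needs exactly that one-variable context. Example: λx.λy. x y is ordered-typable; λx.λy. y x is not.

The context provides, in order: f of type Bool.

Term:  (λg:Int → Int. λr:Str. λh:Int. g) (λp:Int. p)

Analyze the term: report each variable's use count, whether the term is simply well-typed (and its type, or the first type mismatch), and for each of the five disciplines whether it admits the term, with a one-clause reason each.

usage: f: 0; g (λ-bound): 1; r (λ-bound): 0; h (λ-bound): 0; p (λ-bound): 1
use order (left to right): g, p
typing: ✓ — Str → Int → Int → Int
ordered: ✗ — f, r, h never used (weakening)
linear: ✗ — f, r, h never used (weakening)
affine: ✓ — at most one use each (f, g, r, h, p)
relevant: ✗ — f, r, h never used (weakening)
unrestricted: ✓ — typability at Str → Int → Int → Int is all that's needed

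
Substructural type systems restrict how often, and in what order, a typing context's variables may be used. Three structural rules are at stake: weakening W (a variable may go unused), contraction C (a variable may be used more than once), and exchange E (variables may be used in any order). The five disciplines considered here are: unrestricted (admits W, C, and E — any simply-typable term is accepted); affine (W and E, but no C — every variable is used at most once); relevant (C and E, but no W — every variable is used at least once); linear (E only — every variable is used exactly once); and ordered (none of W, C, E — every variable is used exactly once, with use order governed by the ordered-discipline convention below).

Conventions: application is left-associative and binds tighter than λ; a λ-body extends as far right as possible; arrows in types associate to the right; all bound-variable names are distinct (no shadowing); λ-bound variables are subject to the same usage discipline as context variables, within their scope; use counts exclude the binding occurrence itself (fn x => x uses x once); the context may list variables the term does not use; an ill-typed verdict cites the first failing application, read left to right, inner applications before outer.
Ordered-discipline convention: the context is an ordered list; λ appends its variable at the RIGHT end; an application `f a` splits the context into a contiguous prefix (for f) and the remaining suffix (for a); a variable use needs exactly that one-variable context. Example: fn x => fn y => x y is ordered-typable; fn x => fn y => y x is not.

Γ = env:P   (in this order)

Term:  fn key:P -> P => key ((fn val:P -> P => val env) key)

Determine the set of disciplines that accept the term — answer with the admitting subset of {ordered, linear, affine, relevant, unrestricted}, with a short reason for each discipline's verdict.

accepted by: relevant, unrestricted
counts: env: 1, key (bound): 2, val (bound): 1
uses in reading order: key, val, env, key
typing: the term checks, with type (P -> P) -> P
ordered: ✗, needs contraction — key ×2
linear: ✗, needs contraction — key ×2
affine: ✗, needs contraction — key ×2
relevant: ✓, none of env, key, val goes unused
unrestricted: ✓, simply typable at (P -> P) -> P; W, C, E all held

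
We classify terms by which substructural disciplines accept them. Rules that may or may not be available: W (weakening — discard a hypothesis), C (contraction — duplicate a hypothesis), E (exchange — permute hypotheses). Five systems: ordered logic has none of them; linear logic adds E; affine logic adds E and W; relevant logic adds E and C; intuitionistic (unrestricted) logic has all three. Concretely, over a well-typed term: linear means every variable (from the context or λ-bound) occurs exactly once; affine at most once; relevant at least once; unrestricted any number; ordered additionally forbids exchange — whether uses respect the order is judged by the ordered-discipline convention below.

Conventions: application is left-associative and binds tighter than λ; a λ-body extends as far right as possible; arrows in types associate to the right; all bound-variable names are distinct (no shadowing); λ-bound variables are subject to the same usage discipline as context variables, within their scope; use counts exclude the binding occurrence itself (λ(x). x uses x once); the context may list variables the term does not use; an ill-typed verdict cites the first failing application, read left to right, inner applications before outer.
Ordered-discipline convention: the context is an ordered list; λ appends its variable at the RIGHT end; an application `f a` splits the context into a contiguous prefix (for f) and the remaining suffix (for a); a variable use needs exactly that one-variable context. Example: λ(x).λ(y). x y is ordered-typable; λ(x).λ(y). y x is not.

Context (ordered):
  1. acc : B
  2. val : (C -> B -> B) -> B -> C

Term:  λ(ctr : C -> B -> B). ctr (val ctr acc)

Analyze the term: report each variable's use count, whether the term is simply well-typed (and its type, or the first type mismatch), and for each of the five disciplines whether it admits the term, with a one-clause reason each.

counts: acc: 1, val: 1, ctr (λ-bound): 2
uses in reading order: ctr, val, ctr, acc
typing: ✓ — (C -> B -> B) -> B -> B
ordered ✗ (ctr ×2 used more than once (contraction))
linear ✗ (ctr ×2 used more than once (contraction))
affine ✗ (ctr ×2 used more than once (contraction))
relevant ✓ (none of acc, val, ctr goes unused)
unrestricted ✓ (simply typable at (C -> B -> B) -> B -> B; W, C, E all held)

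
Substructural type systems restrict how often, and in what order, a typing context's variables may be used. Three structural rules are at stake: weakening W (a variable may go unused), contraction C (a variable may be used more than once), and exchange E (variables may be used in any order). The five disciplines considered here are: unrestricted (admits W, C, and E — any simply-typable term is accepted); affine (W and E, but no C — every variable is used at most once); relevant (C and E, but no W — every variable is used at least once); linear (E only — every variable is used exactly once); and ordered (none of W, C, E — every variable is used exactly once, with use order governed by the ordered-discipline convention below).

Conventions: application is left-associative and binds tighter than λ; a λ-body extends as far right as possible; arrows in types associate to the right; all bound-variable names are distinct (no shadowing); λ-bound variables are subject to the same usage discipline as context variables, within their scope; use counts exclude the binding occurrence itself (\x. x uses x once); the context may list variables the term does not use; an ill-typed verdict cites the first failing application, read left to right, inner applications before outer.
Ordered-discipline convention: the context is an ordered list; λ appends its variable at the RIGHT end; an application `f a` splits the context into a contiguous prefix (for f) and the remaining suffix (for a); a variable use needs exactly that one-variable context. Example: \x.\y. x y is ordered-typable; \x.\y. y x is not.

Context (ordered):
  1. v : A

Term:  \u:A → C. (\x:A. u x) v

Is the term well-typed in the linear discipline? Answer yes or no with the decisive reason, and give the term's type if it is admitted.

yes — v, u, x: one use apiece; term : (A → C) → C
use counts: v=1; u [bound]=1; x [bound]=1
order of uses: u, x, v
typing: well-typed at (A → C) → C
per-discipline verdicts: ordered ✗; linear ✓; affine ✓; relevant ✓; unrestricted ✓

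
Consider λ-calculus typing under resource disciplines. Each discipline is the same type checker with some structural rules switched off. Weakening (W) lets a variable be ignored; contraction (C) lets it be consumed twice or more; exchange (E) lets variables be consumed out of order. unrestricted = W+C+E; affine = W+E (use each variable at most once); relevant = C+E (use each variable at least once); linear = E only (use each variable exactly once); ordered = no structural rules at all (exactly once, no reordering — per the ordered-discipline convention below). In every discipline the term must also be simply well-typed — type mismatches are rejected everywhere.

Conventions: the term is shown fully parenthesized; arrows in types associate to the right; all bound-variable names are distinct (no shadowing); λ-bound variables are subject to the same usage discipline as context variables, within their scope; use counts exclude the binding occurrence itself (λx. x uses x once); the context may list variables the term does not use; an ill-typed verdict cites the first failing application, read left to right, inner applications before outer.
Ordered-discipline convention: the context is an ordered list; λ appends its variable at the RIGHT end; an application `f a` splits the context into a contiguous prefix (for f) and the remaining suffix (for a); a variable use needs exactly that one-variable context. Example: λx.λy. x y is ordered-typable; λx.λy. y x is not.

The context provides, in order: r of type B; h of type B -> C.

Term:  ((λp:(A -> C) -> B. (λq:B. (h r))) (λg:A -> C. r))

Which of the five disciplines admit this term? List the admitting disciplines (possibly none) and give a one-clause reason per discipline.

accepted by: unrestricted
use counts: r: 2; h: 1; p (bound): 0; q (bound): 0; g (bound): 0
order of uses: h, r, r
typing: ✓ — B -> C
ordered ✗ (uses contraction: r ×2; unused: p, q, g — weakening required)
linear ✗ (uses contraction: r ×2; unused: p, q, g — weakening required)
affine ✗ (uses contraction: r ×2)
relevant ✗ (unused: p, q, g — weakening required)
unrestricted ✓ (type-checks (B -> C) and nothing is barred)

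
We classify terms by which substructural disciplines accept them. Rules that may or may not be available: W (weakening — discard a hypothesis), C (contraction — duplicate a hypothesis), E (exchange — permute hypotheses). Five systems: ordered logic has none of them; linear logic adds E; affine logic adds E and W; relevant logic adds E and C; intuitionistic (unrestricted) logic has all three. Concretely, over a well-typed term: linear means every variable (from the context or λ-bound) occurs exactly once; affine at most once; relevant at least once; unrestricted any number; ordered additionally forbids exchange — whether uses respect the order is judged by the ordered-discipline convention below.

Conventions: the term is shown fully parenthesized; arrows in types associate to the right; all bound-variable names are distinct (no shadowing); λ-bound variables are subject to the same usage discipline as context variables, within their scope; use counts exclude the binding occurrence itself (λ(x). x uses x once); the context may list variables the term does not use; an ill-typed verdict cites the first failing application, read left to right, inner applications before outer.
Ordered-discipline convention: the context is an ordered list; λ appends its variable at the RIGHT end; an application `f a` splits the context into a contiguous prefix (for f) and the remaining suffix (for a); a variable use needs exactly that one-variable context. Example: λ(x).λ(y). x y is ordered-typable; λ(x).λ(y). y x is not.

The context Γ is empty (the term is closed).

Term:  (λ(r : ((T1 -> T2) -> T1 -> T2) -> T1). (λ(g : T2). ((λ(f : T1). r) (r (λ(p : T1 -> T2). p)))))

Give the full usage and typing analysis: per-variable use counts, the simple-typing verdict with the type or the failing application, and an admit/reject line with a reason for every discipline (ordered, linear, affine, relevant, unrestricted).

counts: r [bound]: 2×, g [bound]: 0×, f [bound]: 0×, p [bound]: 1×
left-to-right use order: r, r, p
typing: well-typed at (((T1 -> T2) -> T1 -> T2) -> T1) -> T2 -> ((T1 -> T2) -> T1 -> T2) -> T1
ordered ✗ (needs contraction — r ×2; unused: g, f — weakening required)
linear ✗ (needs contraction — r ×2; unused: g, f — weakening required)
affine ✗ (needs contraction — r ×2)
relevant ✗ (unused: g, f — weakening required)
unrestricted ✓ (simply typable at (((T1 -> T2) -> T1 -> T2) -> T1) -> T2 -> ((T1 -> T2) -> T1 -> T2) -> T1; W, C, E all held)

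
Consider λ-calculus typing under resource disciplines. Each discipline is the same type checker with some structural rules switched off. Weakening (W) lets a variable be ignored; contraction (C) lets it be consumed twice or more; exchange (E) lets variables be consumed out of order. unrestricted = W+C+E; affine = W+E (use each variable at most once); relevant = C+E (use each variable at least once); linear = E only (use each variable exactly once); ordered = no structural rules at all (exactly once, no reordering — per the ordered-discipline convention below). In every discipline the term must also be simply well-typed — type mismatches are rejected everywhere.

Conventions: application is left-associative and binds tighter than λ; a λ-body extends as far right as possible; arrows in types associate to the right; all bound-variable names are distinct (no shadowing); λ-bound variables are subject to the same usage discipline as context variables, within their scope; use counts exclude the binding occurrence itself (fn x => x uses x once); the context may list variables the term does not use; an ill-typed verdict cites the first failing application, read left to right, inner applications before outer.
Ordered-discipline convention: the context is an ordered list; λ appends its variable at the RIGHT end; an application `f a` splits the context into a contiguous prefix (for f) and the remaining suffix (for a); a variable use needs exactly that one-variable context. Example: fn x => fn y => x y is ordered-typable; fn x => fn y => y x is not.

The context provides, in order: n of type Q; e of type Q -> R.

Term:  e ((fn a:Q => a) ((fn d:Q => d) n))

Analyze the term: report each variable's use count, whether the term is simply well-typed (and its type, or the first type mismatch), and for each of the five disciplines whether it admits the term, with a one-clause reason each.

counts: n ×1, e ×1, a [bound] ×1, d [bound] ×1
order of uses: e, a, d, n
typing: ✓ — R
ordered: ✗, no ordered split (uses run e, a, d, n)
linear: ✓, single use per variable (n, e, a, d)
affine: ✓, at most one use each (n, e, a, d)
relevant: ✓, every one of n, e, a, d appears
unrestricted: ✓, well-typed at R; no restrictions here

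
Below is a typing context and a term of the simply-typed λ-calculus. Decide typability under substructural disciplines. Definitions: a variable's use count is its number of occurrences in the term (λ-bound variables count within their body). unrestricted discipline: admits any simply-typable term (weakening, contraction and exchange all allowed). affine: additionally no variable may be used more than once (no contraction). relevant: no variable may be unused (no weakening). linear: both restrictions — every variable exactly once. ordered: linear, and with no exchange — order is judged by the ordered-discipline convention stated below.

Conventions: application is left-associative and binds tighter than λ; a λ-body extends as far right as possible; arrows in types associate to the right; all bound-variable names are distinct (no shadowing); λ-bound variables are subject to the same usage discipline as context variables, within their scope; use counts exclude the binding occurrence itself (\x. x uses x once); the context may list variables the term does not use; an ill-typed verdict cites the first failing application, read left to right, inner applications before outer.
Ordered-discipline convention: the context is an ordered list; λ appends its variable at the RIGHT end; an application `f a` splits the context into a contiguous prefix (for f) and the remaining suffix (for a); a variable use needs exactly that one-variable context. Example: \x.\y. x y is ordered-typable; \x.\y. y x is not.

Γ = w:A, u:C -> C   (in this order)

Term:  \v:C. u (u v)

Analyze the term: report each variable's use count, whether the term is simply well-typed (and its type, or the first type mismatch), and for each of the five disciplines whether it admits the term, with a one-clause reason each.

use counts: w ×0, u ×2, v (λ-bound) ×1
use order (left to right): u, u, v
typing: the term checks, with type C -> C
ordered: ✗ — uses contraction: u ×2; w never used (weakening)
linear: ✗ — uses contraction: u ×2; w never used (weakening)
affine: ✗ — uses contraction: u ×2
relevant: ✗ — w never used (weakening)
unrestricted: ✓ — well-typed at C -> C; no restrictions here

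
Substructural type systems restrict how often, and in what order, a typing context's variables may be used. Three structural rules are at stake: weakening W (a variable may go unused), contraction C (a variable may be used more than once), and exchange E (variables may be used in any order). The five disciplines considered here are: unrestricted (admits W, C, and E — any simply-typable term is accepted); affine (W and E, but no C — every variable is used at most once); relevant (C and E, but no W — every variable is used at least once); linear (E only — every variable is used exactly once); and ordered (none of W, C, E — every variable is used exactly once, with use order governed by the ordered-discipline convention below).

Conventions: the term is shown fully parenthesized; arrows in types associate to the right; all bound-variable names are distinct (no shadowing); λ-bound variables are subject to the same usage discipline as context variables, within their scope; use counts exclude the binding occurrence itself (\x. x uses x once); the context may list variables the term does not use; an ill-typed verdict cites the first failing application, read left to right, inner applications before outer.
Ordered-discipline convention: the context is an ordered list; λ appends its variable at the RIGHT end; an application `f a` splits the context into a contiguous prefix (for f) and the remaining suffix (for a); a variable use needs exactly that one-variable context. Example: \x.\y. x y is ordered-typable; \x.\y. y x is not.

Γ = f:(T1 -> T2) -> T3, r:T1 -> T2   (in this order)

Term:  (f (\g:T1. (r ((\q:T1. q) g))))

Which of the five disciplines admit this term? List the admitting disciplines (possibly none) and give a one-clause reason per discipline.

accepted by: ordered, linear, affine, relevant, unrestricted
variable uses: f: 1; r: 1; g (λ-bound): 1; q (λ-bound): 1
order of uses: f, r, q, g
typing: ✓ — T3
ordered ✓ (f, r, g, q once each; derivable with no W/C/E)
linear ✓ (exactly-once usage across f, r, g, q)
affine ✓ (none of f, r, g, q used more than once)
relevant ✓ (at least one use each (f, r, g, q))
unrestricted ✓ (typability at T3 is all that's needed)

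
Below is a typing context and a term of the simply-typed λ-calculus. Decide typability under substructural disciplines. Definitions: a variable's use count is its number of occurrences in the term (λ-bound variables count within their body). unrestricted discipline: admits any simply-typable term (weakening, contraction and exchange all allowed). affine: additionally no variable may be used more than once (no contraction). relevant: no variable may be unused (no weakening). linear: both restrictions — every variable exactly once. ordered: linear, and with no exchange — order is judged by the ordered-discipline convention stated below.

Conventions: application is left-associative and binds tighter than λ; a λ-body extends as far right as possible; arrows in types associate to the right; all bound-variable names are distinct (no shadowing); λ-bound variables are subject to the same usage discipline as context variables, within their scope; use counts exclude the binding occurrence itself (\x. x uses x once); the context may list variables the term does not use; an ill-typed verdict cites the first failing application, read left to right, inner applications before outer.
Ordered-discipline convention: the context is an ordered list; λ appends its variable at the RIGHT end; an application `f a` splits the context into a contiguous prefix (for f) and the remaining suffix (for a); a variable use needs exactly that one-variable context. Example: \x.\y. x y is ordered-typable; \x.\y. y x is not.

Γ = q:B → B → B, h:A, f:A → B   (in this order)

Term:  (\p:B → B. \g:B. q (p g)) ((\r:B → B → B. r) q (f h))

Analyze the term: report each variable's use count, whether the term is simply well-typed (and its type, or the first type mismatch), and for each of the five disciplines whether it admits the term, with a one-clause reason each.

variable uses: q: 2, h: 1, f: 1, p (bound): 1, g (bound): 1, r (bound): 1
uses in reading order: q, p, g, r, q, f, h
typing: ✓ — B → B → B
ordered ✗ (uses contraction: q ×2)
linear ✗ (uses contraction: q ×2)
affine ✗ (uses contraction: q ×2)
relevant ✓ (at least one use each (q, h, f, p, g, r))
unrestricted ✓ (typability at B → B → B is all that's needed)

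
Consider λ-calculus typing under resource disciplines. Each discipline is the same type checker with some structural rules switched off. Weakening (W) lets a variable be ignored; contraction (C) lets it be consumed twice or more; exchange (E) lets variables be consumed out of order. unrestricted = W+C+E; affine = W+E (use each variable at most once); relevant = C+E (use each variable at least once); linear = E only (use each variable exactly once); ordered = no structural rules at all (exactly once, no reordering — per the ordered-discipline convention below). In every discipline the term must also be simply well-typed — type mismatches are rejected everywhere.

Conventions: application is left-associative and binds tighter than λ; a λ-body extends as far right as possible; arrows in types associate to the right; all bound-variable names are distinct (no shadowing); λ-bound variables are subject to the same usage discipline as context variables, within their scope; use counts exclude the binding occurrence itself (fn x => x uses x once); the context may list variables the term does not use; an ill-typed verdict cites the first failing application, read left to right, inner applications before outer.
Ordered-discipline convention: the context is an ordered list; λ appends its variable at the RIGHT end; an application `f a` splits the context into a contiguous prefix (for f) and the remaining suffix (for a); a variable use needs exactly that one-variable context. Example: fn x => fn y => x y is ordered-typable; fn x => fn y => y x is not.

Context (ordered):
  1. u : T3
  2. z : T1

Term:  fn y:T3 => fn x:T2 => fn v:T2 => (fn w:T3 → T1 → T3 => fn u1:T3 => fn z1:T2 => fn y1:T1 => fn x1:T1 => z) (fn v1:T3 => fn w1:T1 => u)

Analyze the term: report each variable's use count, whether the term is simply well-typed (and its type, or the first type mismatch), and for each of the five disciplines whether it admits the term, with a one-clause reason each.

counts: u ×1, z ×1, y (λ-bound) ×0, x (λ-bound) ×0, v (λ-bound) ×0, w (λ-bound) ×0, u1 (λ-bound) ×0, z1 (λ-bound) ×0, y1 (λ-bound) ×0, x1 (λ-bound) ×0, v1 (λ-bound) ×0, w1 (λ-bound) ×0
order of uses: z, u
typing: the term checks, with type T3 → T2 → T2 → T3 → T2 → T1 → T1 → T1
ordered: ✗, y, x, v, w, u1, z1, y1, x1, v1, w1 never used (weakening)
linear: ✗, y, x, v, w, u1, z1, y1, x1, v1, w1 never used (weakening)
affine: ✓, at most one use each (u, z, y, x, v, w, u1, z1, y1, x1, v1, w1)
relevant: ✗, y, x, v, w, u1, z1, y1, x1, v1, w1 never used (weakening)
unrestricted: ✓, simply typable at T3 → T2 → T2 → T3 → T2 → T1 → T1 → T1; W, C, E all held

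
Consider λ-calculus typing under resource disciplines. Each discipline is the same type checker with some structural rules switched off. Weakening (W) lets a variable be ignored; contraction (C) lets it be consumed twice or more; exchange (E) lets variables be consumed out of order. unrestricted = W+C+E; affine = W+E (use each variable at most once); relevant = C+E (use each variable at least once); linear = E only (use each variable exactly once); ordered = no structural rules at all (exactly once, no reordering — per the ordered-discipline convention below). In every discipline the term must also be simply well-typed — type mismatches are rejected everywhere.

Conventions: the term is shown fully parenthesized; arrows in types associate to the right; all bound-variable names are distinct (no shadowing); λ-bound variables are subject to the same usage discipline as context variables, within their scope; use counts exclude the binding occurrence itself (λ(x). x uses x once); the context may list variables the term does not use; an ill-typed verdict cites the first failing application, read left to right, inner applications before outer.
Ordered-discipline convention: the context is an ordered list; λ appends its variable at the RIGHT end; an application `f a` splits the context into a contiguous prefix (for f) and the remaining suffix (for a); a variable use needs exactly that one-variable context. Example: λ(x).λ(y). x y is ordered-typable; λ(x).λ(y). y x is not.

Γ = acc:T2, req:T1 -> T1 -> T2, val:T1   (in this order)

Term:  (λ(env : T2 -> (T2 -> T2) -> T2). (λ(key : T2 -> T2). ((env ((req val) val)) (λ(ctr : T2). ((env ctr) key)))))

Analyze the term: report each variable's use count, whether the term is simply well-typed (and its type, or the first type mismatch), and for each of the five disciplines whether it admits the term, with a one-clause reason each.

use counts: acc ×0; req ×1; val ×2; env (bound) ×2; key (bound) ×1; ctr (bound) ×1
order of uses: env, req, val, val, env, ctr, key
typing: well-typed — term : (T2 -> (T2 -> T2) -> T2) -> (T2 -> T2) -> T2
ordered: ✗, val ×2, env ×2 used more than once (contraction); acc never used (weakening)
linear: ✗, val ×2, env ×2 used more than once (contraction); acc never used (weakening)
affine: ✗, val ×2, env ×2 used more than once (contraction)
relevant: ✗, acc never used (weakening)
unrestricted: ✓, typability at (T2 -> (T2 -> T2) -> T2) -> (T2 -> T2) -> T2 is all that's needed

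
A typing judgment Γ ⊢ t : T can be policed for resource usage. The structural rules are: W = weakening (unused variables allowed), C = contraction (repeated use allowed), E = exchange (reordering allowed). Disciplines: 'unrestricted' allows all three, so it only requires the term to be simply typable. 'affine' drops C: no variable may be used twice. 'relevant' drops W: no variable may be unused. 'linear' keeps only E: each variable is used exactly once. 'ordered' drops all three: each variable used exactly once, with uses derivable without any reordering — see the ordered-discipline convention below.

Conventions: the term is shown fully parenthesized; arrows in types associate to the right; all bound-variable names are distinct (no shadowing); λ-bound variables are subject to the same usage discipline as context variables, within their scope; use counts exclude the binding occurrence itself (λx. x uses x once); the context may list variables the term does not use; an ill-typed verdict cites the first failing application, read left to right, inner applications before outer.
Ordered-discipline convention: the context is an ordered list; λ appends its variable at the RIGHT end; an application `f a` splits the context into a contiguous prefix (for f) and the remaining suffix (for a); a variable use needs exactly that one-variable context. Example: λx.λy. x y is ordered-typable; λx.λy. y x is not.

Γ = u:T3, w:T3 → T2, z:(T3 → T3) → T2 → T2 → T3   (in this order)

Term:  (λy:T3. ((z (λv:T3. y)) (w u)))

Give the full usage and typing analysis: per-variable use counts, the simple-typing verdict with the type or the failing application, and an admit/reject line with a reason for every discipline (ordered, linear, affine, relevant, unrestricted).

use counts: u=1; w=1; z=1; y (bound)=1; v (bound)=0
left-to-right use order: z, y, w, u
typing: well-typed — term : T3 → T2 → T3
ordered: ✗ — v left unused
linear: ✗ — v left unused
affine: ✓ — u, w, z, y, v: no repeats, contraction unneeded
relevant: ✗ — v left unused
unrestricted: ✓ — type-checks (T3 → T2 → T3) and nothing is barred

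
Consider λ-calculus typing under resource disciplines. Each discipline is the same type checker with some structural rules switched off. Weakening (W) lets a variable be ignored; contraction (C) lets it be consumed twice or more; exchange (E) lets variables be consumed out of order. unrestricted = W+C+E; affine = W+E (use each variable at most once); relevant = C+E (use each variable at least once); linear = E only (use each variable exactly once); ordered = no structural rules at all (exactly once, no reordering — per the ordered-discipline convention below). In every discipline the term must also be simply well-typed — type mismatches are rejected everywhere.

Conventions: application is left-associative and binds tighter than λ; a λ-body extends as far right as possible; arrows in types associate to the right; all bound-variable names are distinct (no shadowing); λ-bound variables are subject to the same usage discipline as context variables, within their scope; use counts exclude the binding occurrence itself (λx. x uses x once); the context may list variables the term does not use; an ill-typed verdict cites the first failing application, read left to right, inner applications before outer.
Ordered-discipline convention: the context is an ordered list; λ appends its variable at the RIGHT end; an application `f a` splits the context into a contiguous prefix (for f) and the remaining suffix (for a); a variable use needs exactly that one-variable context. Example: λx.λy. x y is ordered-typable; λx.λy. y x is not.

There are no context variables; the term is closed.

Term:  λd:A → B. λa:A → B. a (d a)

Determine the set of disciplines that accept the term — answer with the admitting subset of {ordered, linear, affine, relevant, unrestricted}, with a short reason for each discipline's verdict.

admitted by: none
use counts: d [bound]: 1×, a [bound]: 2×
left-to-right use order: a, d, a
typing: ill-typed: argument of type A → B where A is required
ordered: ✗ — not simply typable
linear: ✗ — fails simple typing
affine: ✗ — a type mismatch blocks all five
relevant: ✗ — the type mismatch rejects it
unrestricted: ✗ — not simply typable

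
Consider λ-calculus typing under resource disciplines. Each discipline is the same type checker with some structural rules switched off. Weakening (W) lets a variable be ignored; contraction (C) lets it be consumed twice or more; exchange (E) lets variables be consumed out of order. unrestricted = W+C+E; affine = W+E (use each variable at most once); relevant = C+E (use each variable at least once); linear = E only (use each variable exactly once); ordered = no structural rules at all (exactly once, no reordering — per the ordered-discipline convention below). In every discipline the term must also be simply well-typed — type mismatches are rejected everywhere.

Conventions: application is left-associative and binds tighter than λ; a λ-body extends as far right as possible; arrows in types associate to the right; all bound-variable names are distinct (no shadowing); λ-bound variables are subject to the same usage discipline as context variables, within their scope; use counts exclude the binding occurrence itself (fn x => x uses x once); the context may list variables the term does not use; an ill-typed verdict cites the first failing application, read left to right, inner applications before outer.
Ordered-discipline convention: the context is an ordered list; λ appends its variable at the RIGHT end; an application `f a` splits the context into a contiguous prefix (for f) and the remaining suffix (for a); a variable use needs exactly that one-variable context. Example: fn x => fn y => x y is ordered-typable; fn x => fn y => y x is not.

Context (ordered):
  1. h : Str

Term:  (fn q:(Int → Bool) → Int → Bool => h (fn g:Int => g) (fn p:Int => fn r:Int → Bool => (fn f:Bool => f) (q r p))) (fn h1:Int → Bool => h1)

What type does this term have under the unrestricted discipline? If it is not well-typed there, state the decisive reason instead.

not well-typed under unrestricted — not simply typable
use counts: h: 1, q [bound]: 1, g [bound]: 1, p [bound]: 1, r [bound]: 1, f [bound]: 1, h1 [bound]: 1
uses in reading order: h, g, f, q, r, p, h1
typing: ill-typed: applying a non-function (Str)
summary: ordered ✗, linear ✗, affine ✗, relevant ✗, unrestricted ✗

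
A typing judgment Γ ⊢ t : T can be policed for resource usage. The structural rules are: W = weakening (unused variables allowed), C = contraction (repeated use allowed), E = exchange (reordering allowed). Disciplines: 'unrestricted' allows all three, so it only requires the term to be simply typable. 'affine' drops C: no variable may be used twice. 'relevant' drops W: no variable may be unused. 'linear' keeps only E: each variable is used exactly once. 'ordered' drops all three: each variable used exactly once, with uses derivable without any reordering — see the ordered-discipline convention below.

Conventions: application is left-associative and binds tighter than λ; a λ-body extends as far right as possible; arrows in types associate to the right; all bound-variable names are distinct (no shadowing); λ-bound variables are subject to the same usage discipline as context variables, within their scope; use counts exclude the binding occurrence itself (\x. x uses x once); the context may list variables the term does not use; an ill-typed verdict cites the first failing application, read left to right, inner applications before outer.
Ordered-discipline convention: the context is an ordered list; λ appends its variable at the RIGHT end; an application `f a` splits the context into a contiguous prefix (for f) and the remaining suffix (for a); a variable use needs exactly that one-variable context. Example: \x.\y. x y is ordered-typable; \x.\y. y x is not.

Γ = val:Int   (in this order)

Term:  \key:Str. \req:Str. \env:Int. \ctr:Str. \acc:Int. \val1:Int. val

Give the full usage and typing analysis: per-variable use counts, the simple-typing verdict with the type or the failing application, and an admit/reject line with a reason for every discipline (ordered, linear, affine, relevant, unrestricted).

usage: val=1, key [bound]=0, req [bound]=0, env [bound]=0, ctr [bound]=0, acc [bound]=0, val1 [bound]=0
use order (left to right): val
typing: the term checks, with type Str -> Str -> Int -> Str -> Int -> Int -> Int
ordered: ✗ — key, req, env, ctr, acc, val1 never used (weakening)
linear: ✗ — key, req, env, ctr, acc, val1 never used (weakening)
affine: ✓ — none of val, key, req, env, ctr, acc, val1 used more than once
relevant: ✗ — key, req, env, ctr, acc, val1 never used (weakening)
unrestricted: ✓ — well-typed at Str -> Str -> Int -> Str -> Int -> Int -> Int; no restrictions here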